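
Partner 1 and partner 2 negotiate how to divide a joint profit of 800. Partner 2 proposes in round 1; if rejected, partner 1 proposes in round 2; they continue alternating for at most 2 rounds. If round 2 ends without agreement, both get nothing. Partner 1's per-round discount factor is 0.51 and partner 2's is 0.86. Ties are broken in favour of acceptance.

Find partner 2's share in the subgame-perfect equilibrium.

392

Round 2 (partner 1 proposes): rejection yields 0 for partner 2; partner 1 offers 0 and keeps 800.
Round 1 (partner 2 proposes): partner 1 can get 800 next round, worth 0.51 × 800 = 408 now; partner 2 offers that and keeps 392.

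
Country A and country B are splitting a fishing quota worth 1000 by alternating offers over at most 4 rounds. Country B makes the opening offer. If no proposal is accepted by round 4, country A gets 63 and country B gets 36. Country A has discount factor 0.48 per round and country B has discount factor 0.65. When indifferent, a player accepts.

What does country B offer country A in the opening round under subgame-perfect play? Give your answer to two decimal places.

312.37

Work backward from the last round.
Round 4 (country A proposes): country B gets 36 if talks fail, so country A offers 36 and keeps 964.
Round 3 (country B proposes): country A can get 964 next round, worth 0.48 × 964 = 462.72 now, so country B offers 462.72, keeping 537.28.
Round 2 (country A proposes): country B can get 537.28 next round, worth 0.65 × 537.28 = 349.232 now. Country A offers 349.232 and keeps 1000 − 349.232 = 650.768.
Round 1 (country B proposes): country A can get 650.768 next round, worth 0.48 × 650.768 = 312.36864 now, so country B offers 312.36864, keeping 687.63136.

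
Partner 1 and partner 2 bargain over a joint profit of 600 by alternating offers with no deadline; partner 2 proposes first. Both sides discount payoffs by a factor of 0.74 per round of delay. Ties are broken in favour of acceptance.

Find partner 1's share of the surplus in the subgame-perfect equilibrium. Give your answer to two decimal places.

Let x be partner 2's share when partner 2 proposes and y be partner 1's share when partner 1 proposes.
Partner 1 accepts iff offered ≥ 0.74·y, so x = 600 − 0.74y. Symmetrically y = 600 − 0.74x.
Substituting: x = 600 − 0.74(600 − 0.74x), giving x(1 − 0.74·0.74) = 600(1 − 0.74).
So x = 600 × 0.26 / 0.4524 ≈ 344.8276, and partner 1 receives 600 − x ≈ 255.1724.

255.17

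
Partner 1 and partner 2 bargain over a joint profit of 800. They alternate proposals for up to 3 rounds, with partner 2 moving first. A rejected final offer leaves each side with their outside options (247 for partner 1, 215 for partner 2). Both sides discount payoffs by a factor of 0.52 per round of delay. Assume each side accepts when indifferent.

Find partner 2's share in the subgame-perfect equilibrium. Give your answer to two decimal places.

Round 3 (partner 2 proposes): partner 1 gets 247 if talks fail, so partner 2 offers 247 and keeps 553.
Round 2 (partner 1 proposes): partner 2 can get 553 next round, worth 0.52 × 553 = 287.56 now; partner 1 offers that and keeps 512.44.
Round 1 (partner 2 proposes): partner 1 can get 512.44 next round, worth 0.52 × 512.44 = 266.4688 now; partner 2 offers that and keeps 533.5312.

533.53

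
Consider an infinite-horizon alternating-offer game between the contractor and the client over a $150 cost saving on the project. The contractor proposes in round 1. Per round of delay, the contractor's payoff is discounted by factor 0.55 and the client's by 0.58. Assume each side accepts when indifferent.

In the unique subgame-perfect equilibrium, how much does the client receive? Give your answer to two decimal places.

57.49

In a stationary SPE each proposer offers the other exactly their discounted continuation value.
If the contractor keeps x when proposing and the client keeps y when proposing, then x = 150 − 0.58y and y = 150 − 0.55x.
Solving: x = 150(1 − 0.58) / (1 − 0.55·0.58) = 63 / 0.681 ≈ 92.5110.
The client gets 150 − 92.5110 ≈ 57.4890.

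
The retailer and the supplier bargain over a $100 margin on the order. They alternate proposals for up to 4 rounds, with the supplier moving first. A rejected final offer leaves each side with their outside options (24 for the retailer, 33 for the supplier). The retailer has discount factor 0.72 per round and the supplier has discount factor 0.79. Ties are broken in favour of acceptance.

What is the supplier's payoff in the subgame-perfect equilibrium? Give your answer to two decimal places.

Round 4 (the retailer proposes): the supplier gets 33 if talks fail, so the retailer offers 33 and keeps 67.
Round 3 (the supplier proposes): the retailer can get 67 next round, worth 0.72 × 67 = 48.24 now; the supplier offers that and keeps 51.76.
Round 2 (the retailer proposes): the supplier can get 51.76 next round, worth 0.79 × 51.76 = 40.8904 now. The retailer offers 40.8904 and keeps 100 − 40.8904 = 59.1096.
Round 1 (the supplier proposes): the retailer can get 59.1096 next round, worth 0.72 × 59.1096 = 42.558912 now. The supplier offers 42.558912 and keeps 100 − 42.558912 = 57.441088.

57.44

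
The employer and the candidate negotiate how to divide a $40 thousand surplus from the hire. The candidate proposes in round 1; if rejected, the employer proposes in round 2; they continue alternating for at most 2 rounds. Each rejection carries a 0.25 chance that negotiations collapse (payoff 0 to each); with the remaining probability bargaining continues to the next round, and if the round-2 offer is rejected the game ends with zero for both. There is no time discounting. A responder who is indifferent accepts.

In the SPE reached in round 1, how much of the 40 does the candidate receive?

10

By backward induction:
Round 2 (the employer proposes): the candidate will accept anything ≥ 0, so the employer offers 0 and keeps 40.
Round 1 (the candidate proposes): rejecting gives the employer an expected 0.75 × 40 = 30, so the candidate offers 30, keeping 10.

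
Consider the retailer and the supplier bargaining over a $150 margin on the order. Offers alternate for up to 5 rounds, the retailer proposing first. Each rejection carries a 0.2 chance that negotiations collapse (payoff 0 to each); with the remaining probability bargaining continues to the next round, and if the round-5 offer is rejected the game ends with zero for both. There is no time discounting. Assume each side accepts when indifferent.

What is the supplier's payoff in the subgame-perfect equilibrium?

Round 5 (the retailer proposes): the supplier will accept anything ≥ 0, so the retailer offers 0 and keeps 150.
Round 4 (the supplier proposes): rejecting gives the retailer an expected 0.8 × 150 = 120. The supplier offers 120 and keeps 150 − 120 = 30.
Round 3 (the retailer proposes): rejecting gives the supplier an expected 0.8 × 30 = 24, so the retailer offers 24, keeping 126.
Round 2 (the supplier proposes): rejecting gives the retailer an expected 0.8 × 126 = 100.8; the supplier offers that and keeps 49.2.
Round 1 (the retailer proposes): rejecting gives the supplier an expected 0.8 × 49.2 = 39.36, so the retailer offers 39.36, keeping 110.64.

39.36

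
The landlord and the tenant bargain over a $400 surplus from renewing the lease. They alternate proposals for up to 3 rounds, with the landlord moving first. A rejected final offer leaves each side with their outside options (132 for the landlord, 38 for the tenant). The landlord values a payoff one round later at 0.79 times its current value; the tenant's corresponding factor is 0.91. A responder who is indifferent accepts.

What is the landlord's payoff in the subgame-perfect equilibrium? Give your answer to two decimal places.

Solve by backward induction from round 3.
Round 3 (the landlord proposes): the tenant gets 38 if talks fail, so the landlord offers 38 and keeps 362.
Round 2 (the tenant proposes): the landlord can get 362 next round, worth 0.79 × 362 = 285.98 now; the tenant offers that and keeps 114.02.
Round 1 (the landlord proposes): the tenant can get 114.02 next round, worth 0.91 × 114.02 = 103.7582 now; the landlord offers that and keeps 296.2418.

296.24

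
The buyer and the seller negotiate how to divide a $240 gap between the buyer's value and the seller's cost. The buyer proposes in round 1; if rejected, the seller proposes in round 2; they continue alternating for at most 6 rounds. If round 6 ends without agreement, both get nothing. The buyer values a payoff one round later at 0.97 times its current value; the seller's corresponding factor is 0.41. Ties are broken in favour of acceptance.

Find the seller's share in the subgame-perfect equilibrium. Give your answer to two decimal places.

19.69

Round 6 (the seller proposes): rejection yields 0 for the buyer; the seller offers 0 and keeps 240.
Round 5 (the buyer proposes): the seller can get 240 next round, worth 0.41 × 240 = 98.4 now. The buyer offers 98.4 and keeps 240 − 98.4 = 141.6.
Round 4 (the seller proposes): the buyer can get 141.6 next round, worth 0.97 × 141.6 = 137.352 now; the seller offers that and keeps 102.648.
Round 3 (the buyer proposes): the seller can get 102.648 next round, worth 0.41 × 102.648 = 42.08568 now. The buyer offers 42.08568 and keeps 240 − 42.08568 = 197.91432.
Round 2 (the seller proposes): the buyer can get 197.91432 next round, worth 0.97 × 197.91432 = 191.9768904 now, so the seller offers 191.9768904, keeping 48.0231096.
Round 1 (the buyer proposes): the seller can get 48.0231096 next round, worth 0.41 × 48.0231096 = 19.689474936 now. The buyer offers 19.689474936 and keeps 240 − 19.689474936 = 220.310525064.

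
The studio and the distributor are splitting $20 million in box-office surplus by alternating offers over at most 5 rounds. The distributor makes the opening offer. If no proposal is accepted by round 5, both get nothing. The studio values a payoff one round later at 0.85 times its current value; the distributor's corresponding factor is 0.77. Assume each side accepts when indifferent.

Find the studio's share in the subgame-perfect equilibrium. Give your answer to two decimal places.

Round 5 (the distributor proposes): rejection yields 0 for the studio; the distributor offers 0 and keeps 20.
Round 4 (the studio proposes): the distributor can get 20 next round, worth 0.77 × 20 = 15.4 now, so the studio offers 15.4, keeping 4.6.
Round 3 (the distributor proposes): the studio can get 4.6 next round, worth 0.85 × 4.6 = 3.91 now; the distributor offers that and keeps 16.09.
Round 2 (the studio proposes): the distributor can get 16.09 next round, worth 0.77 × 16.09 = 12.3893 now; the studio offers that and keeps 7.6107.
Round 1 (the distributor proposes): the studio can get 7.6107 next round, worth 0.85 × 7.6107 = 6.469095 now; the distributor offers that and keeps 13.530905.

6.47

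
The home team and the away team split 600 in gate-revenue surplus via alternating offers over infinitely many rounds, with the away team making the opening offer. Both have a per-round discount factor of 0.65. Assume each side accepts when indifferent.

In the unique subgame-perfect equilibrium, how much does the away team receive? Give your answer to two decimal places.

363.64

When the away team proposes, the home team accepts any offer worth at least 0.65 times what the home team would get by proposing next round; and vice versa.
This gives x = 600 − 0.65y and y = 600 − 0.65x, where x and y are each side's share when it proposes.
Hence (1 − 0.65·0.65)x = 600(1 − 0.65), i.e. 0.5775·x = 210.
x ≈ 363.6364; the home team's share is 600 − x ≈ 236.3636.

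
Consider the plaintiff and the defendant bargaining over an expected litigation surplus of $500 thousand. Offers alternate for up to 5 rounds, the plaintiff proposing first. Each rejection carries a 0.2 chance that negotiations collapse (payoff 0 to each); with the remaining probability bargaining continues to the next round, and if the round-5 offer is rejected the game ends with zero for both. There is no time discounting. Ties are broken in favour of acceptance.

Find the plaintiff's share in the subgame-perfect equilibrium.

By backward induction:
Round 5 (the plaintiff proposes): the defendant will accept anything ≥ 0, so the plaintiff offers 0 and keeps 500.
Round 4 (the defendant proposes): rejecting gives the plaintiff an expected 0.8 × 500 = 400, so the defendant offers 400, keeping 100.
Round 3 (the plaintiff proposes): rejecting gives the defendant an expected 0.8 × 100 = 80; the plaintiff offers that and keeps 420.
Round 2 (the defendant proposes): rejecting gives the plaintiff an expected 0.8 × 420 = 336. The defendant offers 336 and keeps 500 − 336 = 164.
Round 1 (the plaintiff proposes): rejecting gives the defendant an expected 0.8 × 164 = 131.2. The plaintiff offers 131.2 and keeps 500 − 131.2 = 368.8.

368.8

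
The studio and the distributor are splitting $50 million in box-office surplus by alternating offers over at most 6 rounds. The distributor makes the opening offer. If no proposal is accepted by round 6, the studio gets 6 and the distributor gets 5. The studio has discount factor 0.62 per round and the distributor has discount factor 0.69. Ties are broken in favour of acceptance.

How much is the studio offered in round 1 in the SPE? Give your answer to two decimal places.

18.83

Round 6 (the studio proposes): the distributor gets 5 if talks fail, so the studio offers 5 and keeps 45.
Round 5 (the distributor proposes): the studio can get 45 next round, worth 0.62 × 45 = 27.9 now, so the distributor offers 27.9, keeping 22.1.
Round 4 (the studio proposes): the distributor can get 22.1 next round, worth 0.69 × 22.1 = 15.249 now; the studio offers that and keeps 34.751.
Round 3 (the distributor proposes): the studio can get 34.751 next round, worth 0.62 × 34.751 = 21.54562 now. The distributor offers 21.54562 and keeps 50 − 21.54562 = 28.45438.
Round 2 (the studio proposes): the distributor can get 28.45438 next round, worth 0.69 × 28.45438 = 19.6335222 now; the studio offers that and keeps 30.3664778.
Round 1 (the distributor proposes): the studio can get 30.3664778 next round, worth 0.62 × 30.3664778 = 18.827216236 now. The distributor offers 18.827216236 and keeps 50 − 18.827216236 = 31.172783764.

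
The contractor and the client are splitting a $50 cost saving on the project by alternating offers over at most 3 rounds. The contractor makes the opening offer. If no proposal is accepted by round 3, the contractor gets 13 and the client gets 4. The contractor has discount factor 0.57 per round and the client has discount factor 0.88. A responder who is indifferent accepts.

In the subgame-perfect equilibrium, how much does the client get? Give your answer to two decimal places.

20.93

Round 3 (the contractor proposes): the client gets 4 if talks fail, so the contractor offers 4 and keeps 46.
Round 2 (the client proposes): the contractor can get 46 next round, worth 0.57 × 46 = 26.22 now, so the client offers 26.22, keeping 23.78.
Round 1 (the contractor proposes): the client can get 23.78 next round, worth 0.88 × 23.78 = 20.9264 now; the contractor offers that and keeps 29.0736.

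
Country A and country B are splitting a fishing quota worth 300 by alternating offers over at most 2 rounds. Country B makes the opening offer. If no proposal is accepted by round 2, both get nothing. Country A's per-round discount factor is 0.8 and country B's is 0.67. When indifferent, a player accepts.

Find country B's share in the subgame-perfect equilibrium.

60

Round 2 (country A proposes): country B will accept anything ≥ 0, so country A offers 0 and keeps 300.
Round 1 (country B proposes): country A can get 300 next round, worth 0.8 × 300 = 240 now, so country B offers 240, keeping 60.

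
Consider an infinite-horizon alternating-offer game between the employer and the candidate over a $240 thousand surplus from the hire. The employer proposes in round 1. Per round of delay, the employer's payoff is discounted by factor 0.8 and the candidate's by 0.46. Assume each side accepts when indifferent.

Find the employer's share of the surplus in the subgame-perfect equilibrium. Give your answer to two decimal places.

205.06

When the employer proposes, the candidate accepts any offer worth at least 0.46 times what the candidate would get by proposing next round; and vice versa.
This gives x = 240 − 0.46y and y = 240 − 0.8x, where x and y are each side's share when it proposes.
Hence (1 − 0.46·0.8)x = 240(1 − 0.46), i.e. 0.632·x = 129.6.
x ≈ 205.0633; the candidate's share is 240 − x ≈ 34.9367.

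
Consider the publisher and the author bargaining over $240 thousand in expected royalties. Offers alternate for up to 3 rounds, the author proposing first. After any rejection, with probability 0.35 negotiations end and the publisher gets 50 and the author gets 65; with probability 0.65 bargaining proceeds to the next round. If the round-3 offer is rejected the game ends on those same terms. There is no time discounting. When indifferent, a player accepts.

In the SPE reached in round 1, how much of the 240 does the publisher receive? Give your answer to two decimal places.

By backward induction:
Round 3 (the author proposes): the publisher gets 50 if talks fail, so the author offers 50 and keeps 190.
Round 2 (the publisher proposes): rejecting gives the author an expected 0.65 × 190 + 0.35 × 65 = 146.25; the publisher offers that and keeps 93.75.
Round 1 (the author proposes): rejecting gives the publisher an expected 0.65 × 93.75 + 0.35 × 50 = 78.4375. The author offers 78.4375 and keeps 240 − 78.4375 = 161.5625.

78.44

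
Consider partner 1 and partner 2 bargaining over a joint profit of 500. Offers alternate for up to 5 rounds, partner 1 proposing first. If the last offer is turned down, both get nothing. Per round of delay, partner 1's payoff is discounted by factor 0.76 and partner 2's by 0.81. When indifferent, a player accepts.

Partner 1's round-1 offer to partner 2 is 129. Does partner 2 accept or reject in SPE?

Round 5 (partner 1 proposes): partner 2 will accept anything ≥ 0, so partner 1 offers 0 and keeps 500.
Round 4 (partner 2 proposes): partner 1 can get 500 next round, worth 0.76 × 500 = 380 now, so partner 2 offers 380, keeping 120.
Round 3 (partner 1 proposes): partner 2 can get 120 next round, worth 0.81 × 120 = 97.2 now; partner 1 offers that and keeps 402.8.
Round 2 (partner 2 proposes): partner 1 can get 402.8 next round, worth 0.76 × 402.8 = 306.128 now; partner 2 offers that and keeps 193.872.
So by rejecting in round 1, partner 2 gets 193.872 next round, worth 0.81 × 193.872 = 157.03632 now.
Offer 129 < 157.03632, so partner 2 rejects.

Reject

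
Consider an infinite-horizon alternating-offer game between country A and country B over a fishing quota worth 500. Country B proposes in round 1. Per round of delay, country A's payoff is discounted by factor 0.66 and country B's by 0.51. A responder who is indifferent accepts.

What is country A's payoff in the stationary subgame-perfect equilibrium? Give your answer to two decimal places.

243.74

In a stationary SPE each proposer offers the other exactly their discounted continuation value.
If country B keeps x when proposing and country A keeps y when proposing, then x = 500 − 0.66y and y = 500 − 0.51x.
Solving: x = 500(1 − 0.66) / (1 − 0.51·0.66) = 170 / 0.6634 ≈ 256.2557.
Country A gets 500 − 256.2557 ≈ 243.7443.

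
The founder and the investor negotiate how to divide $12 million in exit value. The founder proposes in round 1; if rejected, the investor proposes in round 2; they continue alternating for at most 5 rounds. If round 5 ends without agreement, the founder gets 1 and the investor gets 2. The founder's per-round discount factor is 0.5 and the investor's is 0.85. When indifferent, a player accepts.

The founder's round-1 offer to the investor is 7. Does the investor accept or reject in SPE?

Reject

Round 5 (the founder proposes): the investor gets 2 if talks fail, so the founder offers 2 and keeps 10.
Round 4 (the investor proposes): the founder can get 10 next round, worth 0.5 × 10 = 5 now, so the investor offers 5, keeping 7.
Round 3 (the founder proposes): the investor can get 7 next round, worth 0.85 × 7 = 5.95 now; the founder offers that and keeps 6.05.
Round 2 (the investor proposes): the founder can get 6.05 next round, worth 0.5 × 6.05 = 3.025 now; the investor offers that and keeps 8.975.
So by rejecting in round 1, the investor gets 8.975 next round, worth 0.85 × 8.975 = 7.62875 now.
Offer 7 < 7.62875, so the investor rejects.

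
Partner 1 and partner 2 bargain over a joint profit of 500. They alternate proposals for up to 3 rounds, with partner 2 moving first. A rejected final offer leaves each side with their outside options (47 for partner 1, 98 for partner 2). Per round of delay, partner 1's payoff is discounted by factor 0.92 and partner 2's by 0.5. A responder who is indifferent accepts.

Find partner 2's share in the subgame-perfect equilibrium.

248.38

By backward induction:
Round 3 (partner 2 proposes): partner 1 gets 47 if talks fail, so partner 2 offers 47 and keeps 453.
Round 2 (partner 1 proposes): partner 2 can get 453 next round, worth 0.5 × 453 = 226.5 now. Partner 1 offers 226.5 and keeps 500 − 226.5 = 273.5.
Round 1 (partner 2 proposes): partner 1 can get 273.5 next round, worth 0.92 × 273.5 = 251.62 now; partner 2 offers that and keeps 248.38.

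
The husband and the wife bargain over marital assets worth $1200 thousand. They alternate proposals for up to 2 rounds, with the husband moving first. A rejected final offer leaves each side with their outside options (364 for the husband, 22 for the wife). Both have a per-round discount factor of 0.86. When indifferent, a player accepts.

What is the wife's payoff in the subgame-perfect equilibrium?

718.96

Round 2 (the wife proposes): the husband gets 364 if talks fail, so the wife offers 364 and keeps 836.
Round 1 (the husband proposes): the wife can get 836 next round, worth 0.86 × 836 = 718.96 now, so the husband offers 718.96, keeping 481.04.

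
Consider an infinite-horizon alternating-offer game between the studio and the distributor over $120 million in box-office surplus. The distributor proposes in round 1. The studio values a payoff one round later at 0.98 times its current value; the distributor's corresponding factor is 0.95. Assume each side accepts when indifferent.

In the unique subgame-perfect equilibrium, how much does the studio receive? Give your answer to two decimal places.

When the distributor proposes, the studio accepts any offer worth at least 0.98 times what the studio would get by proposing next round; and vice versa.
This gives x = 120 − 0.98y and y = 120 − 0.95x, where x and y are each side's share when it proposes.
Hence (1 − 0.98·0.95)x = 120(1 − 0.98), i.e. 0.069·x = 2.4.
x ≈ 34.7826; the studio's share is 120 − x ≈ 85.2174.

85.22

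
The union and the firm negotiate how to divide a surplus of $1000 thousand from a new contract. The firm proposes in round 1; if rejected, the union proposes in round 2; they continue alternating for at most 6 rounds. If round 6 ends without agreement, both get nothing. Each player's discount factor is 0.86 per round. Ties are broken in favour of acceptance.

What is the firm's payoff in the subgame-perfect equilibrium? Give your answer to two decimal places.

320.13

Round 6 (the union proposes): the firm will accept anything ≥ 0, so the union offers 0 and keeps 1000.
Round 5 (the firm proposes): the union can get 1000 next round, worth 0.86 × 1000 = 860 now; the firm offers that and keeps 140.
Round 4 (the union proposes): the firm can get 140 next round, worth 0.86 × 140 = 120.4 now; the union offers that and keeps 879.6.
Round 3 (the firm proposes): the union can get 879.6 next round, worth 0.86 × 879.6 = 756.456 now; the firm offers that and keeps 243.544.
Round 2 (the union proposes): the firm can get 243.544 next round, worth 0.86 × 243.544 = 209.44784 now. The union offers 209.44784 and keeps 1000 − 209.44784 = 790.55216.
Round 1 (the firm proposes): the union can get 790.55216 next round, worth 0.86 × 790.55216 = 679.8748576 now. The firm offers 679.8748576 and keeps 1000 − 679.8748576 = 320.1251424.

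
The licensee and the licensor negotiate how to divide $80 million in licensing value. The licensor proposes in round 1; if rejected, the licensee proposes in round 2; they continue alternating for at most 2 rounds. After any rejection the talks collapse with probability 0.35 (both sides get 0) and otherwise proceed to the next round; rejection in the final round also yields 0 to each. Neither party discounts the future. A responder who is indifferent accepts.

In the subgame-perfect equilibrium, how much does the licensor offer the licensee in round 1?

52

By backward induction:
Round 2 (the licensee proposes): rejection yields 0 for the licensor; the licensee offers 0 and keeps 80.
Round 1 (the licensor proposes): rejecting gives the licensee an expected 0.65 × 80 = 52, so the licensor offers 52, keeping 28.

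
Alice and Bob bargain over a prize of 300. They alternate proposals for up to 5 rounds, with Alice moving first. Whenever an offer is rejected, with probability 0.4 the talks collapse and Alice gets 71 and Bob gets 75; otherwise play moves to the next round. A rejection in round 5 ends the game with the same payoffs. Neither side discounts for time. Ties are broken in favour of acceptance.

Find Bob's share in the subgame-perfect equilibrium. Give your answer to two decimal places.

125.27

Round 5 (Alice proposes): Bob gets 75 if talks fail, so Alice offers 75 and keeps 225.
Round 4 (Bob proposes): rejecting gives Alice an expected 0.6 × 225 + 0.4 × 71 = 163.4; Bob offers that and keeps 136.6.
Round 3 (Alice proposes): rejecting gives Bob an expected 0.6 × 136.6 + 0.4 × 75 = 111.96. Alice offers 111.96 and keeps 300 − 111.96 = 188.04.
Round 2 (Bob proposes): rejecting gives Alice an expected 0.6 × 188.04 + 0.4 × 71 = 141.224. Bob offers 141.224 and keeps 300 − 141.224 = 158.776.
Round 1 (Alice proposes): rejecting gives Bob an expected 0.6 × 158.776 + 0.4 × 75 = 125.2656, so Alice offers 125.2656, keeping 174.7344.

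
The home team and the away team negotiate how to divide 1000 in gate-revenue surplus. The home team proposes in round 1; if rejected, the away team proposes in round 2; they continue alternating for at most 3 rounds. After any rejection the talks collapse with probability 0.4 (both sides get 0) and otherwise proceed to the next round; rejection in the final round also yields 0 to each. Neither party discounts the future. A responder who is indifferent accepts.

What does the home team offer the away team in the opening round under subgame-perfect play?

240

Round 3 (the home team proposes): the away team will accept anything ≥ 0, so the home team offers 0 and keeps 1000.
Round 2 (the away team proposes): rejecting gives the home team an expected 0.6 × 1000 = 600, so the away team offers 600, keeping 400.
Round 1 (the home team proposes): rejecting gives the away team an expected 0.6 × 400 = 240; the home team offers that and keeps 760.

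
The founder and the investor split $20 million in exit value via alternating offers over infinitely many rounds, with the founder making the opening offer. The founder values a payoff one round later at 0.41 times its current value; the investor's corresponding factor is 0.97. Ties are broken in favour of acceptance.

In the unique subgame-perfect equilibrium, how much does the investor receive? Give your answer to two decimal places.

When the founder proposes, the investor accepts any offer worth at least 0.97 times what the investor would get by proposing next round; and vice versa.
This gives x = 20 − 0.97y and y = 20 − 0.41x, where x and y are each side's share when it proposes.
Hence (1 − 0.97·0.41)x = 20(1 − 0.97), i.e. 0.6023·x = 0.6.
x ≈ 0.9962; the investor's share is 20 − x ≈ 19.0038.

19.00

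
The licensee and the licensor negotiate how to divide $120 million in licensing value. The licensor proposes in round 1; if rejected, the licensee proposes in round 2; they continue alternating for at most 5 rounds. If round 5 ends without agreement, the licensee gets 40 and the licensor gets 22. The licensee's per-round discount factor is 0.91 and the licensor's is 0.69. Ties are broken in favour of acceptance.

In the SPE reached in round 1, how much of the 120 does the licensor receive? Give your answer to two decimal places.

49.12

Round 5 (the licensor proposes): the licensee gets 40 if talks fail, so the licensor offers 40 and keeps 80.
Round 4 (the licensee proposes): the licensor can get 80 next round, worth 0.69 × 80 = 55.2 now. The licensee offers 55.2 and keeps 120 − 55.2 = 64.8.
Round 3 (the licensor proposes): the licensee can get 64.8 next round, worth 0.91 × 64.8 = 58.968 now. The licensor offers 58.968 and keeps 120 − 58.968 = 61.032.
Round 2 (the licensee proposes): the licensor can get 61.032 next round, worth 0.69 × 61.032 = 42.11208 now, so the licensee offers 42.11208, keeping 77.88792.
Round 1 (the licensor proposes): the licensee can get 77.88792 next round, worth 0.91 × 77.88792 = 70.8780072 now, so the licensor offers 70.8780072, keeping 49.1219928.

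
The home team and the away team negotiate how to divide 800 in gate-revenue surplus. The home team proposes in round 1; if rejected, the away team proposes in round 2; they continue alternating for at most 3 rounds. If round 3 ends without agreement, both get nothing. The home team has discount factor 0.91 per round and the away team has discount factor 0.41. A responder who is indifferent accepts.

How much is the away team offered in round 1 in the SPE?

29.52

Solve by backward induction from round 3.
Round 3 (the home team proposes): the away team will accept anything ≥ 0, so the home team offers 0 and keeps 800.
Round 2 (the away team proposes): the home team can get 800 next round, worth 0.91 × 800 = 728 now; the away team offers that and keeps 72.
Round 1 (the home team proposes): the away team can get 72 next round, worth 0.41 × 72 = 29.52 now; the home team offers that and keeps 770.48.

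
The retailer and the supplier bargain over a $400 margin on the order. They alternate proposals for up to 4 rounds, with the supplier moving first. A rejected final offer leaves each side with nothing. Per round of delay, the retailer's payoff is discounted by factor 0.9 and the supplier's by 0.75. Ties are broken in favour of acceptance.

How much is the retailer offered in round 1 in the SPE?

333

By backward induction:
Round 4 (the retailer proposes): the supplier will accept anything ≥ 0, so the retailer offers 0 and keeps 400.
Round 3 (the supplier proposes): the retailer can get 400 next round, worth 0.9 × 400 = 360 now. The supplier offers 360 and keeps 400 − 360 = 40.
Round 2 (the retailer proposes): the supplier can get 40 next round, worth 0.75 × 40 = 30 now, so the retailer offers 30, keeping 370.
Round 1 (the supplier proposes): the retailer can get 370 next round, worth 0.9 × 370 = 333 now, so the supplier offers 333, keeping 67.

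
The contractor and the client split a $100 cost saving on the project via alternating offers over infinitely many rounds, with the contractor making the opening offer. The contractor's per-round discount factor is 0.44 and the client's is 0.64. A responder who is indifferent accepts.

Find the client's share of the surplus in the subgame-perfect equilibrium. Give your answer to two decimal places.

Let x be the contractor's share when the contractor proposes and y be the client's share when the client proposes.
The client accepts iff offered ≥ 0.64·y, so x = 100 − 0.64y. Symmetrically y = 100 − 0.44x.
Substituting: x = 100 − 0.64(100 − 0.44x), giving x(1 − 0.44·0.64) = 100(1 − 0.64).
So x = 100 × 0.36 / 0.7184 ≈ 50.1114, and the client receives 100 − x ≈ 49.8886.

49.89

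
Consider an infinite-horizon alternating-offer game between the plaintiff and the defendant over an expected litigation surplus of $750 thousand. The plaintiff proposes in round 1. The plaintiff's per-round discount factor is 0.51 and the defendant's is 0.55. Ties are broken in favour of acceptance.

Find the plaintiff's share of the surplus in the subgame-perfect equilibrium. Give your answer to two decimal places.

469.08

When the plaintiff proposes, the defendant accepts any offer worth at least 0.55 times what the defendant would get by proposing next round; and vice versa.
This gives x = 750 − 0.55y and y = 750 − 0.51x, where x and y are each side's share when it proposes.
Hence (1 − 0.55·0.51)x = 750(1 − 0.55), i.e. 0.7195·x = 337.5.
x ≈ 469.0757; the defendant's share is 750 − x ≈ 280.9243.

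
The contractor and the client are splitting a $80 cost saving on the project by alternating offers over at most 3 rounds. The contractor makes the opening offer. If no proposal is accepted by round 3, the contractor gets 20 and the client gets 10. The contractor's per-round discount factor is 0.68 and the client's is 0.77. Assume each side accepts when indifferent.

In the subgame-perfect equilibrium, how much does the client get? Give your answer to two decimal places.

24.95

Round 3 (the contractor proposes): the client gets 10 if talks fail, so the contractor offers 10 and keeps 70.
Round 2 (the client proposes): the contractor can get 70 next round, worth 0.68 × 70 = 47.6 now; the client offers that and keeps 32.4.
Round 1 (the contractor proposes): the client can get 32.4 next round, worth 0.77 × 32.4 = 24.948 now, so the contractor offers 24.948, keeping 55.052.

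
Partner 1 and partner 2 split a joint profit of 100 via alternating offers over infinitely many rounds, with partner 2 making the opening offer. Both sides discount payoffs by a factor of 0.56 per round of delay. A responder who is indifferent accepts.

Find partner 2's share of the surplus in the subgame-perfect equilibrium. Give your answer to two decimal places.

64.10

When partner 2 proposes, partner 1 accepts any offer worth at least 0.56 times what partner 1 would get by proposing next round; and vice versa.
This gives x = 100 − 0.56y and y = 100 − 0.56x, where x and y are each side's share when it proposes.
Hence (1 − 0.56·0.56)x = 100(1 − 0.56), i.e. 0.6864·x = 44.
x ≈ 64.1026; partner 1's share is 100 − x ≈ 35.8974.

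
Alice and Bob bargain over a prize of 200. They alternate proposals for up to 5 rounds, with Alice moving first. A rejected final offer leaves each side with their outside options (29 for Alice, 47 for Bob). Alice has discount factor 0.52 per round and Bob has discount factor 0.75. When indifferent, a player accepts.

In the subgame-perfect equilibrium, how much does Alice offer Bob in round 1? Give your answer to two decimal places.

Solve by backward induction from round 5.
Round 5 (Alice proposes): Bob gets 47 if talks fail, so Alice offers 47 and keeps 153.
Round 4 (Bob proposes): Alice can get 153 next round, worth 0.52 × 153 = 79.56 now; Bob offers that and keeps 120.44.
Round 3 (Alice proposes): Bob can get 120.44 next round, worth 0.75 × 120.44 = 90.33 now. Alice offers 90.33 and keeps 200 − 90.33 = 109.67.
Round 2 (Bob proposes): Alice can get 109.67 next round, worth 0.52 × 109.67 = 57.0284 now. Bob offers 57.0284 and keeps 200 − 57.0284 = 142.9716.
Round 1 (Alice proposes): Bob can get 142.9716 next round, worth 0.75 × 142.9716 = 107.2287 now, so Alice offers 107.2287, keeping 92.7713.

107.23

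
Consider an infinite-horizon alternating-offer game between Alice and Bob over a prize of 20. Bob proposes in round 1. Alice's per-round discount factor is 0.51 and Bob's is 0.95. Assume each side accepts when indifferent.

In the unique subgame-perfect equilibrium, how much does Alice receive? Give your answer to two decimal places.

In a stationary SPE each proposer offers the other exactly their discounted continuation value.
If Bob keeps x when proposing and Alice keeps y when proposing, then x = 20 − 0.51y and y = 20 − 0.95x.
Solving: x = 20(1 − 0.51) / (1 − 0.95·0.51) = 9.8 / 0.5155 ≈ 19.0107.
Alice gets 20 − 19.0107 ≈ 0.9893.

0.99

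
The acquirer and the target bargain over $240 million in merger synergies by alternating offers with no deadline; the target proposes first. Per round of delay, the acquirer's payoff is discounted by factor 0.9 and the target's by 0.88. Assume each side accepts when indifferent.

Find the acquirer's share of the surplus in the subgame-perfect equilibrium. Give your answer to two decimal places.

124.62

Let x be the target's share when the target proposes and y be the acquirer's share when the acquirer proposes.
The acquirer accepts iff offered ≥ 0.9·y, so x = 240 − 0.9y. Symmetrically y = 240 − 0.88x.
Substituting: x = 240 − 0.9(240 − 0.88x), giving x(1 − 0.88·0.9) = 240(1 − 0.9).
So x = 240 × 0.1 / 0.208 ≈ 115.3846, and the acquirer receives 240 − x ≈ 124.6154.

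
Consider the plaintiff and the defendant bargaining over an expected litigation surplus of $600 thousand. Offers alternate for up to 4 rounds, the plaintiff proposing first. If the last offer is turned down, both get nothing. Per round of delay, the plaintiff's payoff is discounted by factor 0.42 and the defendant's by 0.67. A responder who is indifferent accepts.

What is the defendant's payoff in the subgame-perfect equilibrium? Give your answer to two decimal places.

By backward induction:
Round 4 (the defendant proposes): the plaintiff will accept anything ≥ 0, so the defendant offers 0 and keeps 600.
Round 3 (the plaintiff proposes): the defendant can get 600 next round, worth 0.67 × 600 = 402 now. The plaintiff offers 402 and keeps 600 − 402 = 198.
Round 2 (the defendant proposes): the plaintiff can get 198 next round, worth 0.42 × 198 = 83.16 now. The defendant offers 83.16 and keeps 600 − 83.16 = 516.84.
Round 1 (the plaintiff proposes): the defendant can get 516.84 next round, worth 0.67 × 516.84 = 346.2828 now. The plaintiff offers 346.2828 and keeps 600 − 346.2828 = 253.7172.

346.28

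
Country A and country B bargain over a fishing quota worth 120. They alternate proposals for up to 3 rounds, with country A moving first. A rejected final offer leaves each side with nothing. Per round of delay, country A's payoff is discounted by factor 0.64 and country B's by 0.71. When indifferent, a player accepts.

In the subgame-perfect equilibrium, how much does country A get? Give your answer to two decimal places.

89.33

Work backward from the last round.
Round 3 (country A proposes): country B will accept anything ≥ 0, so country A offers 0 and keeps 120.
Round 2 (country B proposes): country A can get 120 next round, worth 0.64 × 120 = 76.8 now. Country B offers 76.8 and keeps 120 − 76.8 = 43.2.
Round 1 (country A proposes): country B can get 43.2 next round, worth 0.71 × 43.2 = 30.672 now. Country A offers 30.672 and keeps 120 − 30.672 = 89.328.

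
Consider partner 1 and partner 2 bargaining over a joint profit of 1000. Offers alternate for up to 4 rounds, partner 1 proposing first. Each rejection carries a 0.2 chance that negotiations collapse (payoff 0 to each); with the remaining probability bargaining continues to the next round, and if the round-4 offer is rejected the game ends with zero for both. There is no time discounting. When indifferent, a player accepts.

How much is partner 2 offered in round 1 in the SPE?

Round 4 (partner 2 proposes): rejection yields 0 for partner 1; partner 2 offers 0 and keeps 1000.
Round 3 (partner 1 proposes): rejecting gives partner 2 an expected 0.8 × 1000 = 800. Partner 1 offers 800 and keeps 1000 − 800 = 200.
Round 2 (partner 2 proposes): rejecting gives partner 1 an expected 0.8 × 200 = 160; partner 2 offers that and keeps 840.
Round 1 (partner 1 proposes): rejecting gives partner 2 an expected 0.8 × 840 = 672, so partner 1 offers 672, keeping 328.

672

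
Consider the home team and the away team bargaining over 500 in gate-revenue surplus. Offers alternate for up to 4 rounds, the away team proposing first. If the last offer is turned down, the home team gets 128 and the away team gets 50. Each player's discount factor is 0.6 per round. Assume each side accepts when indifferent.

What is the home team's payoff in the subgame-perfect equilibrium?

217.2

By backward induction:
Round 4 (the home team proposes): the away team gets 50 if talks fail, so the home team offers 50 and keeps 450.
Round 3 (the away team proposes): the home team can get 450 next round, worth 0.6 × 450 = 270 now, so the away team offers 270, keeping 230.
Round 2 (the home team proposes): the away team can get 230 next round, worth 0.6 × 230 = 138 now. The home team offers 138 and keeps 500 − 138 = 362.
Round 1 (the away team proposes): the home team can get 362 next round, worth 0.6 × 362 = 217.2 now, so the away team offers 217.2, keeping 282.8.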